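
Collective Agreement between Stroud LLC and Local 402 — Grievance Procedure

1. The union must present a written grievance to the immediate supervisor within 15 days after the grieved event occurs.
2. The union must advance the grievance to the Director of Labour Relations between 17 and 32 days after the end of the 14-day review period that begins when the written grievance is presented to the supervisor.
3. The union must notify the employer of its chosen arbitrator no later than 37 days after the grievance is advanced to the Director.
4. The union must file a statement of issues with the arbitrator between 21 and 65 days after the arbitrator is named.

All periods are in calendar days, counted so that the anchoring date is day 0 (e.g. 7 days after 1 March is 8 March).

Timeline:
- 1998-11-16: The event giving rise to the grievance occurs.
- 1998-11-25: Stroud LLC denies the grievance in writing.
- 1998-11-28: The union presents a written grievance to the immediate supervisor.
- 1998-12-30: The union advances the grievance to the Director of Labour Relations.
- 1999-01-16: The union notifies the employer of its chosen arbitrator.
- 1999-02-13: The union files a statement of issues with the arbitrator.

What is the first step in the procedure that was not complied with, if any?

None — every step was satisfied

Step 1 — counting 15 days from 1998-11-16 (when the grieved event occurs) gives a deadline of 1998-12-01; done 1998-11-28 — timely.
Step 2 — 17 and 32 days from 1998-12-12 (end of the 14-day review period, which began when the written grievance is presented to the supervisor on 1998-11-28) are 1998-12-29 and 1999-01-13 respectively; done 1998-12-30 — within the window.
Step 3 — counting 37 days from 1998-12-30 (when the grievance is advanced to the Director) gives a deadline of 1999-02-05; completed 1999-01-16, before the deadline.
Step 4 — 21 and 65 days from 1999-01-16 (when the arbitrator is named) are 1999-02-06 and 1999-03-22 respectively; done 1999-02-13, which is between those dates.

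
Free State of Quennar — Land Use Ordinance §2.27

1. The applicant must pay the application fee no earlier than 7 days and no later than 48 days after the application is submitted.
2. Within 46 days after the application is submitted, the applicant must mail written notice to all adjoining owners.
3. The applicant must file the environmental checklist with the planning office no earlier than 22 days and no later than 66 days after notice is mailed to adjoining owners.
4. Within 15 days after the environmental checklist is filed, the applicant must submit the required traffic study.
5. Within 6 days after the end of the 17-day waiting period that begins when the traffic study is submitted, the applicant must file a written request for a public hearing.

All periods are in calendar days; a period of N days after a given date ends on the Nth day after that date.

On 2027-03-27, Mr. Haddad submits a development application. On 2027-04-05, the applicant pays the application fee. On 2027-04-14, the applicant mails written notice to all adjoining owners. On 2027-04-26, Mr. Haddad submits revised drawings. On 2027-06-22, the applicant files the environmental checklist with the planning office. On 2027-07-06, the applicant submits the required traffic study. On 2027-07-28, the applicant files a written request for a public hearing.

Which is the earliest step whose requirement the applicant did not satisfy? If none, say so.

Step 3

Step 1 — 7 and 48 days from 2027-03-27 (when the application is submitted) are 2027-04-03 and 2027-05-14 respectively; done 2027-04-05, which is between those dates.
Step 2 — counting 46 days from 2027-03-27 (when the application is submitted) gives a deadline of 2027-05-12; 2027-04-14 is within that limit.
Step 3 — 22 and 66 days from 2027-04-14 (when notice is mailed to adjoining owners) are 2027-05-06 and 2027-06-19 respectively; done 2027-06-22 — 3 days after the window closed.
The analysis stops there.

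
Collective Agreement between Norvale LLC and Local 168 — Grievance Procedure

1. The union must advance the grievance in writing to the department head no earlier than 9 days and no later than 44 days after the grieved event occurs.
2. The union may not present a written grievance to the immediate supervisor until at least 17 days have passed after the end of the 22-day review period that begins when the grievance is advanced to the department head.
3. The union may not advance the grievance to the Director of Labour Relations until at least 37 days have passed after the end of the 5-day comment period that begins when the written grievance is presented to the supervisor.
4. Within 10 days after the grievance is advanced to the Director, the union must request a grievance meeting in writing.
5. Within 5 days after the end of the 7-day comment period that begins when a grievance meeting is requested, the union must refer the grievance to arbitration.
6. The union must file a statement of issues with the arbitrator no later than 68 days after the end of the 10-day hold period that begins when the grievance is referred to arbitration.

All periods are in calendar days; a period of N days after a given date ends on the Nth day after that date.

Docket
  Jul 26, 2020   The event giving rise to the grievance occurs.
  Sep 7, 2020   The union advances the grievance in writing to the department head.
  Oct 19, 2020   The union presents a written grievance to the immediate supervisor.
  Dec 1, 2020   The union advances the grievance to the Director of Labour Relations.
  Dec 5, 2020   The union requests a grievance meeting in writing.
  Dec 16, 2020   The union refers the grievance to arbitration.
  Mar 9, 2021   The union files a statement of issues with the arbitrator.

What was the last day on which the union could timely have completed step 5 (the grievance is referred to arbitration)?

A grievance meeting is requested on Dec 5, 2020; the 7-day comment period therefore ends Dec 12, 2020, and step 5 runs from that date. 5 days after Dec 12, 2020 is Dec 17, 2020.

Dec 17, 2020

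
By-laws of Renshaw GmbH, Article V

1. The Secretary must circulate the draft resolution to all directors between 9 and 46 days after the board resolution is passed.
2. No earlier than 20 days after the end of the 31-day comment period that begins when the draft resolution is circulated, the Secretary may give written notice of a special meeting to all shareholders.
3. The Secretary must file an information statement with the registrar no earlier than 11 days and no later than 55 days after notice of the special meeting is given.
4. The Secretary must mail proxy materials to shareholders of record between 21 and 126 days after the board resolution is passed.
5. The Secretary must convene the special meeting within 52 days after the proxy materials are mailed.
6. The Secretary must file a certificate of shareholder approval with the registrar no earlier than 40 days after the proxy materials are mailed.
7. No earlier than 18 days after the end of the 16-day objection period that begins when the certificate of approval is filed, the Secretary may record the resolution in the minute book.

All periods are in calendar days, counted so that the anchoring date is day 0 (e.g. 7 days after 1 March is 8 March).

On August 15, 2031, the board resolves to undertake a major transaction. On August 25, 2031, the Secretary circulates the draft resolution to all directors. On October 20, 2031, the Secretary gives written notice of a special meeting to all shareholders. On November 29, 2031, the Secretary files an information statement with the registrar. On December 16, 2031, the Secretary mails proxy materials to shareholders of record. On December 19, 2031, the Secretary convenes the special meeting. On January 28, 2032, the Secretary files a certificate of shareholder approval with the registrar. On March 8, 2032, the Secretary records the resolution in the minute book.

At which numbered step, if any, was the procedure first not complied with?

None — every step was satisfied

Step 1: the window is 9–46 days after August 15, 2031 (when the board resolution is passed), so August 24, 2031 through September 30, 2031; done August 25, 2031 — within the window.
Step 2: the earliest permitted date is 20 days after September 25, 2031 (end of the 31-day comment period, which began when the draft resolution is circulated on August 25, 2031), i.e. October 15, 2031; done October 20, 2031, after the minimum wait.
Step 3: the window is 11–55 days after October 20, 2031 (when notice of the special meeting is given), so October 31, 2031 through December 14, 2031; done November 29, 2031, which is between those dates.
Step 4: the window is 21–126 days after August 15, 2031 (when the board resolution is passed), so September 5, 2031 through December 19, 2031; done December 16, 2031 — within the window.
Step 5: 52 days after December 16, 2031 (when the proxy materials are mailed) is February 6, 2032; completed December 19, 2031, before the deadline.
Step 6: the earliest permitted date is 40 days after December 16, 2031 (when the proxy materials are mailed), i.e. January 25, 2032; January 28, 2032 is on or after that date.
Step 7: the earliest permitted date is 18 days after February 13, 2032 (end of the 16-day objection period, which began when the certificate of approval is filed on January 28, 2032), i.e. March 2, 2032; March 8, 2032 is on or after that date.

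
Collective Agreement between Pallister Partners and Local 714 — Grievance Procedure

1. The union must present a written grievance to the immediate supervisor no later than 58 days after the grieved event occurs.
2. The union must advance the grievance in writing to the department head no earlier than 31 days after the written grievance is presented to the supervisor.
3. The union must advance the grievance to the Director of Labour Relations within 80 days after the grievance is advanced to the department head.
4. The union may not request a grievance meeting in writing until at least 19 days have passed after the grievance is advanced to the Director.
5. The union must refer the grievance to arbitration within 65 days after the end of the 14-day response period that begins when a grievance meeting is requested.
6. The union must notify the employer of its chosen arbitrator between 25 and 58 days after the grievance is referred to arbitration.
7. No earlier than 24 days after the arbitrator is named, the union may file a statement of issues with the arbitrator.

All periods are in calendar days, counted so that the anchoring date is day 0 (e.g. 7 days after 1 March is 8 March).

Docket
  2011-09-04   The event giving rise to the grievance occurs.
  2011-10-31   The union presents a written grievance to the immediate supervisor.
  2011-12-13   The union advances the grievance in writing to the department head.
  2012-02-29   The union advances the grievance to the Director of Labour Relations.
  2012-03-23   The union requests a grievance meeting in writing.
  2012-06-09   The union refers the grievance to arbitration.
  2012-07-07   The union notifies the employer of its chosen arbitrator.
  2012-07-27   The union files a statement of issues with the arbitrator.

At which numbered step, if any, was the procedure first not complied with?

Step 7

Step 1: 58 days after 2011-09-04 (when the grieved event occurs) is 2011-11-01; 2011-10-31 is within that limit.
Step 2: the earliest permitted date is 31 days after 2011-10-31 (when the written grievance is presented to the supervisor), i.e. 2011-12-01; done 2011-12-13 — permitted.
Step 3: 80 days after 2011-12-13 (when the grievance is advanced to the department head) is 2012-03-02; 2012-02-29 is within that limit.
Step 4: the earliest permitted date is 19 days after 2012-02-29 (when the grievance is advanced to the Director), i.e. 2012-03-19; 2012-03-23 is on or after that date.
Step 5: 65 days after 2012-04-06 (end of the 14-day response period, which began when a grievance meeting is requested on 2012-03-23) is 2012-06-10; completed 2012-06-09, before the deadline.
Step 6: the window is 25–58 days after 2012-06-09 (when the grievance is referred to arbitration), so 2012-07-04 through 2012-08-06; done 2012-07-07 — within the window.
Step 7: the earliest permitted date is 24 days after 2012-07-07 (when the arbitrator is named), i.e. 2012-07-31; 2012-07-27 is 4 days before the earliest permitted date.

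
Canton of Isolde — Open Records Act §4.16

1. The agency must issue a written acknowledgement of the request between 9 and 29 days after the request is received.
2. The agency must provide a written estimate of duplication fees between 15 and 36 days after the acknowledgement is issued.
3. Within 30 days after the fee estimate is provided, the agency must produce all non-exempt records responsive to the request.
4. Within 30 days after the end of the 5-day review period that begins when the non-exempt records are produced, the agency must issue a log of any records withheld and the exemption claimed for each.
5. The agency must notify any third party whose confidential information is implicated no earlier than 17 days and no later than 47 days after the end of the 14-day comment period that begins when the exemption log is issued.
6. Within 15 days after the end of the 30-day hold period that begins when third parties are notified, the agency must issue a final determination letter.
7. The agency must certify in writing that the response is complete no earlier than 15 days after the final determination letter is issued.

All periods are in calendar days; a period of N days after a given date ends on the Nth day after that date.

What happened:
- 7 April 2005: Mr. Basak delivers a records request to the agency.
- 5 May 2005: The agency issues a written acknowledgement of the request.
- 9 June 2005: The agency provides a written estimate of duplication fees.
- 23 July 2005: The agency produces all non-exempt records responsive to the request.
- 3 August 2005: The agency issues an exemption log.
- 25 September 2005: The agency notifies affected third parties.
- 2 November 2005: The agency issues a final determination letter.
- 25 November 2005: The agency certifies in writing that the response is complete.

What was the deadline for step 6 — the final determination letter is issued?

9 November 2005

Third parties are notified on 25 September 2005; the 30-day hold period therefore ends 25 October 2005, and step 6 runs from that date. 15 days after 25 October 2005 is 9 November 2005.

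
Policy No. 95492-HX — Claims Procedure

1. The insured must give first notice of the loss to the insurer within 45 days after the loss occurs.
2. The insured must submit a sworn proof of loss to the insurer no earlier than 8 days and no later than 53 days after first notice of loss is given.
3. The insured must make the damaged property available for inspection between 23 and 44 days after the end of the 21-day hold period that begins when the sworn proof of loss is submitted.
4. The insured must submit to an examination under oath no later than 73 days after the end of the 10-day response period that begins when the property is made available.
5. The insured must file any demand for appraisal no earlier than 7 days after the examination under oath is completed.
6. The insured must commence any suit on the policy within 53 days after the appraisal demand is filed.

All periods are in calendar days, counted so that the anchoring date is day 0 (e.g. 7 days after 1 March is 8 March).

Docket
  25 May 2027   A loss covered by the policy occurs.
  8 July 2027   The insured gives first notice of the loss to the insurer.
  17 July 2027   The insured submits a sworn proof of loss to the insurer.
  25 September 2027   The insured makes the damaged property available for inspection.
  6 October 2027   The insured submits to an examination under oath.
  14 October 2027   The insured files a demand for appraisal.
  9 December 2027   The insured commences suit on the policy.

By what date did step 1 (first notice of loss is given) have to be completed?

Step 1 runs from 25 May 2027, when the loss occurs. 45 days after 25 May 2027 is 9 July 2027.

9 July 2027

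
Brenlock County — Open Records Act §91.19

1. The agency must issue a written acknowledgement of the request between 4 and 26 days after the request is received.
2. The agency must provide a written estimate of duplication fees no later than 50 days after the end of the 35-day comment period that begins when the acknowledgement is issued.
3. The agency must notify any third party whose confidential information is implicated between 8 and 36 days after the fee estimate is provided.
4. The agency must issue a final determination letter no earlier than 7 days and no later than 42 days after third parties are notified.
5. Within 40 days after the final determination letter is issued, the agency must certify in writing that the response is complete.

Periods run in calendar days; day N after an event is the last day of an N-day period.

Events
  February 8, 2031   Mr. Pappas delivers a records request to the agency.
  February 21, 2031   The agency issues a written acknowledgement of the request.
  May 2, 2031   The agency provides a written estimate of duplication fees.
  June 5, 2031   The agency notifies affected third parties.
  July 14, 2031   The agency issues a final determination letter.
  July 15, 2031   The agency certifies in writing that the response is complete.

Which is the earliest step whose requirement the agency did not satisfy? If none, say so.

None — every step was satisfied

Step 1 — 4 and 26 days from February 8, 2031 (when the request is received) are February 12, 2031 and March 6, 2031 respectively; done February 21, 2031 — within the window.
Step 2 — counting 50 days from March 28, 2031 (end of the 35-day comment period, which began when the acknowledgement is issued on February 21, 2031) gives a deadline of May 17, 2031; May 2, 2031 is within that limit.
Step 3 — 8 and 36 days from May 2, 2031 (when the fee estimate is provided) are May 10, 2031 and June 7, 2031 respectively; June 5, 2031 falls inside that range.
Step 4 — 7 and 42 days from June 5, 2031 (when third parties are notified) are June 12, 2031 and July 17, 2031 respectively; July 14, 2031 falls inside that range.
Step 5 — counting 40 days from July 14, 2031 (when the final determination letter is issued) gives a deadline of August 23, 2031; done July 15, 2031 — timely.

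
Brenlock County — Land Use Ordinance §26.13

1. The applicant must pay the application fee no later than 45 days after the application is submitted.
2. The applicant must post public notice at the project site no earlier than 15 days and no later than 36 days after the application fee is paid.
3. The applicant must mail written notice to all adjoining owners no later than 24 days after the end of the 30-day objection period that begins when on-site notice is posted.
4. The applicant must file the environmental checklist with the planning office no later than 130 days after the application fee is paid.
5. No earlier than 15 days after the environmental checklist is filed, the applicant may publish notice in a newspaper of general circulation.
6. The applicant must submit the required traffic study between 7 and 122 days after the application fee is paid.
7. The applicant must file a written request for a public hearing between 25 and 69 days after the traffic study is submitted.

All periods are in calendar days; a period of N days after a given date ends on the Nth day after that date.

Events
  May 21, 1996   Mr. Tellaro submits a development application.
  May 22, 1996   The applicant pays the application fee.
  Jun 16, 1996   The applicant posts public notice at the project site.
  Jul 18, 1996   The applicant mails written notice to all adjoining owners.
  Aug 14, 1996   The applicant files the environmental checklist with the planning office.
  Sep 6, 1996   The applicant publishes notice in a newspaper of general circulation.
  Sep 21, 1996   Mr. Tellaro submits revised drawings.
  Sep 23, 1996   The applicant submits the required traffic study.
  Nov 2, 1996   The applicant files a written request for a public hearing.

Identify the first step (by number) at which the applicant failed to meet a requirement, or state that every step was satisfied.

(1) due by May 21, 1996 + 45 days = Jul 5, 1996; completed May 22, 1996, before the deadline.
(2) the permitted window runs from May 22, 1996 + 15 = Jun 6, 1996 to May 22, 1996 + 36 = Jun 27, 1996; done Jun 16, 1996 — within the window.
(3) due by Jul 16, 1996 + 24 days = Aug 9, 1996; done Jul 18, 1996 — timely.
(4) due by May 22, 1996 + 130 days = Sep 29, 1996; completed Aug 14, 1996, before the deadline.
(5) permitted from Aug 14, 1996 + 15 days = Aug 29, 1996 onward; Sep 6, 1996 is on or after that date.
(6) the permitted window runs from May 22, 1996 + 7 = May 29, 1996 to May 22, 1996 + 122 = Sep 21, 1996; Sep 23, 1996 is 2 days past the end of the window.
The analysis stops there.

Step 6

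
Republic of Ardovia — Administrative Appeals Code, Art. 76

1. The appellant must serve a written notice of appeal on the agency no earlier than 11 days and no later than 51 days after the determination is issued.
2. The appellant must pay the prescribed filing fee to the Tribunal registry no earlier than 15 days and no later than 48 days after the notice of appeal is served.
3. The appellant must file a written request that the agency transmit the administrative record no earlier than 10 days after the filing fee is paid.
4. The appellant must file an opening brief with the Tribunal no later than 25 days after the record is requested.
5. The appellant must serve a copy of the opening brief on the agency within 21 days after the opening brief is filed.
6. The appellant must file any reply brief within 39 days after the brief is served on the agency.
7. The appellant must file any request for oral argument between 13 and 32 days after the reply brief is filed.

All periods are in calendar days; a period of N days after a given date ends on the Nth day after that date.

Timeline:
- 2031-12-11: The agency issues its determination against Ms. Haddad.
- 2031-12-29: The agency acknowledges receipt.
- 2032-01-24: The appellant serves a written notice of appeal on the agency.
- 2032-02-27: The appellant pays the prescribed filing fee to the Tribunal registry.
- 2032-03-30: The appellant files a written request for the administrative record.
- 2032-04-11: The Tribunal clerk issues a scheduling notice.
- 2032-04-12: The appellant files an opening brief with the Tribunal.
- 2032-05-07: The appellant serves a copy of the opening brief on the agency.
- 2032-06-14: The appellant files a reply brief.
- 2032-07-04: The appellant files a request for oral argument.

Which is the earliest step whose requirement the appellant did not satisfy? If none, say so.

(1) the permitted window runs from 2031-12-11 + 11 = 2031-12-22 to 2031-12-11 + 51 = 2032-01-31; 2032-01-24 falls inside that range.
(2) the permitted window runs from 2032-01-24 + 15 = 2032-02-08 to 2032-01-24 + 48 = 2032-03-12; 2032-02-27 falls inside that range.
(3) permitted from 2032-02-27 + 10 days = 2032-03-08 onward; done 2032-03-30 — permitted.
(4) due by 2032-03-30 + 25 days = 2032-04-24; 2032-04-12 is within that limit.
(5) due by 2032-04-12 + 21 days = 2032-05-03; done 2032-05-07 — 4 days late.
No need to go further; step 5 was not satisfied.

Step 5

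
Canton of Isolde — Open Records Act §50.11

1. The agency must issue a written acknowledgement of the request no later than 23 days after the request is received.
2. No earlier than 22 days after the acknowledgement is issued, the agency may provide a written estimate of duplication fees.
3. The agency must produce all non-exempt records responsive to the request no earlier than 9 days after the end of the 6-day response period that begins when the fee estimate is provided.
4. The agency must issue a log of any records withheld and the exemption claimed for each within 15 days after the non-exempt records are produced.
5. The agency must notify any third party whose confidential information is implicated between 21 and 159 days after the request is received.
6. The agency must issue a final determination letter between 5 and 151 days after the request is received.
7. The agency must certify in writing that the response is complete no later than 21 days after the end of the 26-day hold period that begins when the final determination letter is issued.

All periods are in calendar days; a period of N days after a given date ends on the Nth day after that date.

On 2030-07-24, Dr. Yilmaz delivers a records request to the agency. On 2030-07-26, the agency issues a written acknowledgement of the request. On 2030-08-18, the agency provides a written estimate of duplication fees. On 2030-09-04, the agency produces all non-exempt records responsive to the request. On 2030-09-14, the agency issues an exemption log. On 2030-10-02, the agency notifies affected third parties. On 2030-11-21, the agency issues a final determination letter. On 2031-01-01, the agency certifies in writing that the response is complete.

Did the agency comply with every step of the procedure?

Yes

Step 1 — counting 23 days from 2030-07-24 (when the request is received) gives a deadline of 2030-08-16; 2030-07-26 is within that limit.
Step 2 — must wait 22 days from 2030-07-26 (when the acknowledgement is issued), so not before 2030-08-17; 2030-08-18 is on or after that date.
Step 3 — must wait 9 days from 2030-08-24 (end of the 6-day response period, which began when the fee estimate is provided on 2030-08-18), so not before 2030-09-02; done 2030-09-04 — permitted.
Step 4 — counting 15 days from 2030-09-04 (when the non-exempt records are produced) gives a deadline of 2030-09-19; completed 2030-09-14, before the deadline.
Step 5 — 21 and 159 days from 2030-07-24 (when the request is received) are 2030-08-14 and 2030-12-30 respectively; done 2030-10-02 — within the window.
Step 6 — 5 and 151 days from 2030-07-24 (when the request is received) are 2030-07-29 and 2030-12-22 respectively; 2030-11-21 falls inside that range.
Step 7 — counting 21 days from 2030-12-17 (end of the 26-day hold period, which began when the final determination letter is issued on 2030-11-21) gives a deadline of 2031-01-07; completed 2031-01-01, before the deadline.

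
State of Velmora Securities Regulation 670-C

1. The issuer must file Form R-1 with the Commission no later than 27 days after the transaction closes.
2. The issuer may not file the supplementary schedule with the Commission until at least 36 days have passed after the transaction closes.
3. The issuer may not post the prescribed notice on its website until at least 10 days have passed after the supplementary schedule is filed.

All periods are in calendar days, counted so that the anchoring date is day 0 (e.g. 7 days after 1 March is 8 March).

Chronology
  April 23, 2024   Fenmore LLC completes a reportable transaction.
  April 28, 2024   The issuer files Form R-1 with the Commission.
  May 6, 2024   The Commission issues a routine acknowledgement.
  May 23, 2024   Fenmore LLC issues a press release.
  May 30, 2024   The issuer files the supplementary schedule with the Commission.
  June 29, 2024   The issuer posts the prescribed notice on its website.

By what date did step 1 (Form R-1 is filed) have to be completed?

Step 1 runs from April 23, 2024, when the transaction closes. 27 days after April 23, 2024 is May 20, 2024.

May 20, 2024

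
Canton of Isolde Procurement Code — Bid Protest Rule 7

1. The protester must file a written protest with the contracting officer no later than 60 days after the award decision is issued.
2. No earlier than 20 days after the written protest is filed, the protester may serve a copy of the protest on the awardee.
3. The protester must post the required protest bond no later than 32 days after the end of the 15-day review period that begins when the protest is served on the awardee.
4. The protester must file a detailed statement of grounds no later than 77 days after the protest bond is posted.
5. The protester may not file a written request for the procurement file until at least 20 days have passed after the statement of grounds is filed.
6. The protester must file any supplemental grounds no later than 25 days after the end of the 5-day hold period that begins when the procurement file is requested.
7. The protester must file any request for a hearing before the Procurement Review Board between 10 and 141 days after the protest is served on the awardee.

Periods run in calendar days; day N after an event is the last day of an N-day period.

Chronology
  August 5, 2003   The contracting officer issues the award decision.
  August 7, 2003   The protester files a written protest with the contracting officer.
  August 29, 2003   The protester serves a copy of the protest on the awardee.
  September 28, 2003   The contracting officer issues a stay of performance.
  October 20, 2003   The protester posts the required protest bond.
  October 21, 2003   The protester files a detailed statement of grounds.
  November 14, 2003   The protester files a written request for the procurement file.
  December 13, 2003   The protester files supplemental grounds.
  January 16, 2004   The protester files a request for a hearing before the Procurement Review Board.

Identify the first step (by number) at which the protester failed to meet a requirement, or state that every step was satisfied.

Step 1 — counting 60 days from August 5, 2003 (when the award decision is issued) gives a deadline of October 4, 2003; completed August 7, 2003, before the deadline.
Step 2 — must wait 20 days from August 7, 2003 (when the written protest is filed), so not before August 27, 2003; August 29, 2003 is on or after that date.
Step 3 — counting 32 days from September 13, 2003 (end of the 15-day review period, which began when the protest is served on the awardee on August 29, 2003) gives a deadline of October 15, 2003; done October 20, 2003 — 5 days late.

Step 3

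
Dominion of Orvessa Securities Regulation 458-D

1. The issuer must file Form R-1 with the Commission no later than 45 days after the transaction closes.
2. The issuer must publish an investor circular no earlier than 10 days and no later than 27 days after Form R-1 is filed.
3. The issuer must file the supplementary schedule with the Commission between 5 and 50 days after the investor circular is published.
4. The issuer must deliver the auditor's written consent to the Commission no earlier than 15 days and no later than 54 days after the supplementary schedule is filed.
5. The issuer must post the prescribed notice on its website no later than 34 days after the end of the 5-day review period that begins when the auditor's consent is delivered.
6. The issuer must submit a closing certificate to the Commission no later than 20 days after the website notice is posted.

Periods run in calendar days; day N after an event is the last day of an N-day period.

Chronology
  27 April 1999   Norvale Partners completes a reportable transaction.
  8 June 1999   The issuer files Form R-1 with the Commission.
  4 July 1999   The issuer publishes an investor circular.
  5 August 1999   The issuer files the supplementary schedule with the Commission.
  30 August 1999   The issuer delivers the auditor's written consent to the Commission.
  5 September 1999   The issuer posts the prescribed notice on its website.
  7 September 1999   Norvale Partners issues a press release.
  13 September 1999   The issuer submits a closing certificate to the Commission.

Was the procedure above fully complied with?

Step 1: 45 days after 27 April 1999 (when the transaction closes) is 11 June 1999; completed 8 June 1999, before the deadline.
Step 2: the window is 10–27 days after 8 June 1999 (when Form R-1 is filed), so 18 June 1999 through 5 July 1999; 4 July 1999 falls inside that range.
Step 3: the window is 5–50 days after 4 July 1999 (when the investor circular is published), so 9 July 1999 through 23 August 1999; 5 August 1999 falls inside that range.
Step 4: the window is 15–54 days after 5 August 1999 (when the supplementary schedule is filed), so 20 August 1999 through 28 September 1999; 30 August 1999 falls inside that range.
Step 5: 34 days after 4 September 1999 (end of the 5-day review period, which began when the auditor's consent is delivered on 30 August 1999) is 8 October 1999; done 5 September 1999 — timely.
Step 6: 20 days after 5 September 1999 (when the website notice is posted) is 25 September 1999; 13 September 1999 is within that limit.

Yes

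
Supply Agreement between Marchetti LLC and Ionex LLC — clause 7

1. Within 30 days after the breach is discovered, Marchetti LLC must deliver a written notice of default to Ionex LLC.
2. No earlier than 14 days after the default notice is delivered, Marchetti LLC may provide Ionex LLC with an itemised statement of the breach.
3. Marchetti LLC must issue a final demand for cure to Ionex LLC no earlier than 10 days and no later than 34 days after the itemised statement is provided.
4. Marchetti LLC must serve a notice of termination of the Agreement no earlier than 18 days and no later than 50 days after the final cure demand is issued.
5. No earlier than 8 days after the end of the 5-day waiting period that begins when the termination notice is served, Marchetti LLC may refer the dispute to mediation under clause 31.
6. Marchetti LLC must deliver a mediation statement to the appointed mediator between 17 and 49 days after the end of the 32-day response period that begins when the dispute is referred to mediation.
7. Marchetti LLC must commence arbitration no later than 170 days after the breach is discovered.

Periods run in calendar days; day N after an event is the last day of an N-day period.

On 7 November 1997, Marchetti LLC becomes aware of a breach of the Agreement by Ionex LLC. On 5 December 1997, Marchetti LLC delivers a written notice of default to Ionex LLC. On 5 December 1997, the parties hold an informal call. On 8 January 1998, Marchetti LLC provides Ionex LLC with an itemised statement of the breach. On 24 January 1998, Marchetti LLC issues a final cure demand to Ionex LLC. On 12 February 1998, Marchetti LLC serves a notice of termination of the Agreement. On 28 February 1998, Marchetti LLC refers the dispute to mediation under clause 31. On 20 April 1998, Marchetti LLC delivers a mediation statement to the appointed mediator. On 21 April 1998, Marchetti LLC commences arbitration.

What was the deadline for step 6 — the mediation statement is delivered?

20 May 1998

The dispute is referred to mediation on 28 February 1998; the 32-day response period therefore ends 1 April 1998, and step 6 runs from that date. The window is 17–49 days after 1 April 1998; it closes on 20 May 1998.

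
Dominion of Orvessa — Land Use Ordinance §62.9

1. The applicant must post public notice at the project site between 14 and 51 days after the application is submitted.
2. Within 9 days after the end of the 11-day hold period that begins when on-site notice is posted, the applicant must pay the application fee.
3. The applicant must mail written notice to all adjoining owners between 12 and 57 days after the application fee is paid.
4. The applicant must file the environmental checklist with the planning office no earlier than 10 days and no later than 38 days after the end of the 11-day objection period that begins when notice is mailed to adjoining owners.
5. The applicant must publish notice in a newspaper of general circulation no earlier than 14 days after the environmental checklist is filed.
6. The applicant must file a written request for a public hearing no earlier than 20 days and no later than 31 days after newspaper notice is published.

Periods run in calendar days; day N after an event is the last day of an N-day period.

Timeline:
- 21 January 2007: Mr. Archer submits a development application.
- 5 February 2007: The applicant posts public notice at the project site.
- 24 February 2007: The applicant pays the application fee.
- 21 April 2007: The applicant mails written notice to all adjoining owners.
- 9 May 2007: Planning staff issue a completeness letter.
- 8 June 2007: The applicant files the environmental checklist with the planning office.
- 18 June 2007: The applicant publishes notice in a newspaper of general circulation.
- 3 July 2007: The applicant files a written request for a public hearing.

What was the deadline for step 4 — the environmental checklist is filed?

Notice is mailed to adjoining owners on 21 April 2007; the 11-day objection period therefore ends 2 May 2007, and step 4 runs from that date. The window is 10–38 days after 2 May 2007; it closes on 9 June 2007.

9 June 2007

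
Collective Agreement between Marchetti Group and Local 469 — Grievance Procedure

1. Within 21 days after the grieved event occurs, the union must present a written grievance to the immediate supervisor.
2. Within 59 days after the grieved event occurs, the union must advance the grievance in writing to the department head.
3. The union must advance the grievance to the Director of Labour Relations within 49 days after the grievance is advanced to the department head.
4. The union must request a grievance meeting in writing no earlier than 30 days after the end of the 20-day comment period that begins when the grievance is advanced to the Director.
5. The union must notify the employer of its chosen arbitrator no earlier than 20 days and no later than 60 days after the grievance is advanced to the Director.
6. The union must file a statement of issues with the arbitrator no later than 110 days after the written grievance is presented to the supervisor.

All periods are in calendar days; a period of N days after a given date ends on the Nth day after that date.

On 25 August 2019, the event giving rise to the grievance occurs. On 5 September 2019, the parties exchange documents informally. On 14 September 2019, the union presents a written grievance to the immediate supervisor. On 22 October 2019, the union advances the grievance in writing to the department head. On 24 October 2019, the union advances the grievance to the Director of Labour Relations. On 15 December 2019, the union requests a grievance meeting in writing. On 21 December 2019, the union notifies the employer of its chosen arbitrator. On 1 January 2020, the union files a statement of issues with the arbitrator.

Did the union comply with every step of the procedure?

Yes

(1) due by 25 August 2019 + 21 days = 15 September 2019; completed 14 September 2019, before the deadline.
(2) due by 25 August 2019 + 59 days = 23 October 2019; done 22 October 2019 — timely.
(3) due by 22 October 2019 + 49 days = 10 December 2019; completed 24 October 2019, before the deadline.
(4) permitted from 13 November 2019 + 30 days = 13 December 2019 onward; done 15 December 2019 — permitted.
(5) the permitted window runs from 24 October 2019 + 20 = 13 November 2019 to 24 October 2019 + 60 = 23 December 2019; done 21 December 2019, which is between those dates.
(6) due by 14 September 2019 + 110 days = 2 January 2020; done 1 January 2020 — timely.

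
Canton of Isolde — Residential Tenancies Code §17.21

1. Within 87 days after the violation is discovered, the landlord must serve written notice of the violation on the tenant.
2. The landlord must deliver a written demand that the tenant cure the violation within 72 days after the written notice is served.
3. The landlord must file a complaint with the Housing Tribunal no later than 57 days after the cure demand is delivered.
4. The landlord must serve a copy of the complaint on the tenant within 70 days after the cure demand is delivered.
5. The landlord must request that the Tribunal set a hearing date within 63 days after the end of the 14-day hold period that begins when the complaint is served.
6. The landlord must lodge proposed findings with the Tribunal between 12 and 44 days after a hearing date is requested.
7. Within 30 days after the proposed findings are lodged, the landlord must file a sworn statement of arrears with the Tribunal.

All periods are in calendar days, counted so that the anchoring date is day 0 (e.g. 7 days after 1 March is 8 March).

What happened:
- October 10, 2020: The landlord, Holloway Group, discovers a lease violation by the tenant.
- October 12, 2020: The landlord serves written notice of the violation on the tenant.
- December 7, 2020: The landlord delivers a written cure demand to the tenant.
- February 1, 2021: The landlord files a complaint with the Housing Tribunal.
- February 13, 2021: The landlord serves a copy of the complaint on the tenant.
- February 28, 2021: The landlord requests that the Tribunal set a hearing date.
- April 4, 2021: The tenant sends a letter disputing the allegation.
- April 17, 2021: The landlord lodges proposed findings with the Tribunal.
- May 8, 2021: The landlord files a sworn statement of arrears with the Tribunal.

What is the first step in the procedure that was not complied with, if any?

Step 6

Step 1 — counting 87 days from October 10, 2020 (when the violation is discovered) gives a deadline of January 5, 2021; completed October 12, 2020, before the deadline.
Step 2 — counting 72 days from October 12, 2020 (when the written notice is served) gives a deadline of December 23, 2020; December 7, 2020 is within that limit.
Step 3 — counting 57 days from December 7, 2020 (when the cure demand is delivered) gives a deadline of February 2, 2021; done February 1, 2021 — timely.
Step 4 — counting 70 days from December 7, 2020 (when the cure demand is delivered) gives a deadline of February 15, 2021; done February 13, 2021 — timely.
Step 5 — counting 63 days from February 27, 2021 (end of the 14-day hold period, which began when the complaint is served on February 13, 2021) gives a deadline of May 1, 2021; done February 28, 2021 — timely.
Step 6 — 12 and 44 days from February 28, 2021 (when a hearing date is requested) are March 12, 2021 and April 13, 2021 respectively; done April 17, 2021 — 4 days after the window closed.
The procedure was therefore not followed at step 6.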